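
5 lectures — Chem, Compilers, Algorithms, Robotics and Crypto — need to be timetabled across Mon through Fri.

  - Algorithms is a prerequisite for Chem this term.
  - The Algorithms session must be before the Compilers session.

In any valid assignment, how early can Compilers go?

Precedence pushes Compilers to at least Tue.
Compilers at Tue is achievable: Crypto in Mon; Algorithms in Mon; Chem in Tue; Compilers in Tue; Robotics in Mon.

Tue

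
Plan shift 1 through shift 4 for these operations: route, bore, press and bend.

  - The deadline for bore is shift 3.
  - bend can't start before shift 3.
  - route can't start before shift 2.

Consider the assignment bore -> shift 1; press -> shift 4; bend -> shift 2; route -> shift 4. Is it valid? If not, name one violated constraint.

No. bend can't start before shift 3 is not satisfied.

The deadline for bore is shift 3 — holds.
route can't start before shift 2 — holds.
bend can't start before shift 3 — violated.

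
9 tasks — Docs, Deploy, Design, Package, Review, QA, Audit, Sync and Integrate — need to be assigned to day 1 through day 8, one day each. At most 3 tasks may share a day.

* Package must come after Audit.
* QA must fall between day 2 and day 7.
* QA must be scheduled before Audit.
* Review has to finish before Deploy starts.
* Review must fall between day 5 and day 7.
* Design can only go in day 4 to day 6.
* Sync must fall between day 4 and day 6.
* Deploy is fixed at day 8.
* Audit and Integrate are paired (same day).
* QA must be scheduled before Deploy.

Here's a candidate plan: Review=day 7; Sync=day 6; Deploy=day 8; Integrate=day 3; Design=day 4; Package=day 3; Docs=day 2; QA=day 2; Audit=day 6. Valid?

No. Package must come after Audit is not satisfied.

QA must be scheduled before Audit — holds.
Deploy is fixed at day 8 — holds.
Design can only go in day 4 to day 6 — holds.
Review must fall between day 5 and day 7 — holds.
At most 3 tasks may share a day — holds.
Package must come after Audit — violated.
Audit and Integrate are paired (same day) — violated.
QA must fall between day 2 and day 7 — holds.
Review has to finish before Deploy starts — holds.
Sync must fall between day 4 and day 6 — holds.
QA must be scheduled before Deploy — holds.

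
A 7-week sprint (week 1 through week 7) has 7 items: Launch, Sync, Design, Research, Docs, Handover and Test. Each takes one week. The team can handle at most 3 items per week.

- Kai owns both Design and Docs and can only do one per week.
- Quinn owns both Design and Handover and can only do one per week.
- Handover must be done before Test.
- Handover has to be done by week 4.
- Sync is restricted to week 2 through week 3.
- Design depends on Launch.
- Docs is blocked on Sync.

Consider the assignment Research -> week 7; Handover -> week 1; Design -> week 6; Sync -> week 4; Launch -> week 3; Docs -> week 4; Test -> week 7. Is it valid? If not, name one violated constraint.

Sync is restricted to week 2 through week 3 — violated.
Quinn owns both Design and Handover and can only do one per week — holds.
Kai owns both Design and Docs and can only do one per week — holds.
The team can handle at most 3 items per week — holds.
Handover has to be done by week 4 — holds.
Design depends on Launch — holds.
Handover must be done before Test — holds.
Docs is blocked on Sync — violated.

No — it violates: Sync is restricted to week 2 through week 3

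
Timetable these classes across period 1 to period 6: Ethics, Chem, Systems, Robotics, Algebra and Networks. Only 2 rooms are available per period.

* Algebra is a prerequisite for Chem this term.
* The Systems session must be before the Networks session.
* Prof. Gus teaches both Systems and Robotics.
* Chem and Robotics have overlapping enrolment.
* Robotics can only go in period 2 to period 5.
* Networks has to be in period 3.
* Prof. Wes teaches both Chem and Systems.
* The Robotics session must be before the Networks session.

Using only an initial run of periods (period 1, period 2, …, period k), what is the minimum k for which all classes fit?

The precedence chain requires at least 2 distinct periods.
With at most 2 per period and 6 classes, at least 3 periods are needed.
Networks can't be placed before period 3, so the schedule must run through at least period 3.
3 works (last occupied period: period 3): for example Robotics in period 2; Networks in period 3; Systems in period 1; Chem in period 3; Algebra in period 1; Ethics in period 2.

3 periods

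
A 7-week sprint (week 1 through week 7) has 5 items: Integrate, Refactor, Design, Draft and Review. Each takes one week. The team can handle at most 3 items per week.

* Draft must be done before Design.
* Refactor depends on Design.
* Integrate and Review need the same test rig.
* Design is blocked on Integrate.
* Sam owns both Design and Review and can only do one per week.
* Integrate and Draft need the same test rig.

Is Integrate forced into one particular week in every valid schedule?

No

Integrate can be week 1 (e.g. Integrate -> week 1; Review -> week 2; Draft -> week 2; Design -> week 3; Refactor -> week 4) or week 2 (e.g. Refactor=week 4, Review=week 1, Design=week 3, Integrate=week 2, Draft=week 1).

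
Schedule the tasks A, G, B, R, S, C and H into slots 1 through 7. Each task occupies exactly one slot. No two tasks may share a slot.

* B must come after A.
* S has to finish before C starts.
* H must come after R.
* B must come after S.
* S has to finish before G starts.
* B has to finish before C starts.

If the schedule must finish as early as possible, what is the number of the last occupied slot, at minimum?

The precedence chain requires at least 3 distinct slots.
With at most 1 per slot and 7 tasks, at least 7 slots are needed.
7 works (last occupied slot: 7): for example H in 7, A in 2, S in 1, C in 4, G in 5, R in 6, B in 3.

7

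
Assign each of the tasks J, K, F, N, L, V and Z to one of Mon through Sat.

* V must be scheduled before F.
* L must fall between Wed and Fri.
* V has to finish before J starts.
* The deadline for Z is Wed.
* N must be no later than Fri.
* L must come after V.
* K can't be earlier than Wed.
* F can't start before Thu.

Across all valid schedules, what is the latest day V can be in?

Downstream work caps V at Thu.
V at Thu is achievable: V in Thu, F in Fri, L in Fri, K in Wed, J in Fri, N in Mon, Z in Mon.

Thu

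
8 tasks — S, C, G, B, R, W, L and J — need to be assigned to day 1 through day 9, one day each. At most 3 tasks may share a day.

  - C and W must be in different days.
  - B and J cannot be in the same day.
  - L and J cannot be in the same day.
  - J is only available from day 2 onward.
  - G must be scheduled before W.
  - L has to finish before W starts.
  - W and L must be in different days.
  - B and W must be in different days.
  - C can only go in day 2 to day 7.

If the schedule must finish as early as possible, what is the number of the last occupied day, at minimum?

The precedence chain requires at least 2 distinct days.
With at most 3 per day and 8 tasks, at least 3 days are needed.
3 works (last occupied day: day 3): for example G=day 1; B=day 1; J=day 2; C=day 2; W=day 3; S=day 2; L=day 1; R=day 3.

day 3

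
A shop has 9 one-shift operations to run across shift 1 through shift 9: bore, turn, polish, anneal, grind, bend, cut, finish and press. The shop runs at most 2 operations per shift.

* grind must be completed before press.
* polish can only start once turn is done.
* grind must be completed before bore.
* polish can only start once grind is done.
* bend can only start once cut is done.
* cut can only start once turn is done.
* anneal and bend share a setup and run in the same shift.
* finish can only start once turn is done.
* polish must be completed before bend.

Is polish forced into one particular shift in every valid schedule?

polish can be shift 2 (e.g. bend=shift 3, cut=shift 2, bore=shift 4, finish=shift 4, press=shift 5, grind=shift 1, anneal=shift 3, turn=shift 1, polish=shift 2) or shift 3 (e.g. polish in shift 3, anneal in shift 4, grind in shift 1, cut in shift 2, bore in shift 2, turn in shift 1, press in shift 5, bend in shift 4, finish in shift 3).

No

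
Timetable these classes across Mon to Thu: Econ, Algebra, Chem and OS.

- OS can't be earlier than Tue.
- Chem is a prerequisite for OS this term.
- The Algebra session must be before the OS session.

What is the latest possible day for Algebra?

Downstream work caps Algebra at Wed.
Algebra at Wed is achievable: OS in Thu, Econ in Mon, Chem in Mon, Algebra in Wed.

Wed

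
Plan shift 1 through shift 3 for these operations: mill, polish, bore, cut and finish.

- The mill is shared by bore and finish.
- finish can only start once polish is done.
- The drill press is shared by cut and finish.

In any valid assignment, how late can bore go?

bore at shift 3 is achievable: finish -> shift 2, mill -> shift 1, bore -> shift 3, cut -> shift 1, polish -> shift 1.

shift 3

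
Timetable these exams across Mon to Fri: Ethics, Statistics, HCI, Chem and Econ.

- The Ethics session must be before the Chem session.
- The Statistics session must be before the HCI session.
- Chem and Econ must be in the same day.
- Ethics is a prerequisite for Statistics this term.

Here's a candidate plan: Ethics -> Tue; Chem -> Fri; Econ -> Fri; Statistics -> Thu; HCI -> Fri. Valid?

Yes

Chem and Econ must be in the same day — holds.
The Statistics session must be before the HCI session — holds.
Ethics is a prerequisite for Statistics this term — holds.
The Ethics session must be before the Chem session — holds.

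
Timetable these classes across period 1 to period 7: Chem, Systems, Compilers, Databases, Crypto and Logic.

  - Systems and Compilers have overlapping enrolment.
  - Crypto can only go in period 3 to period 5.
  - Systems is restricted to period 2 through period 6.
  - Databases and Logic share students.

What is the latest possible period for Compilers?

Compilers at period 7 is achievable: Databases in period 1; Systems in period 2; Crypto in period 3; Logic in period 2; Compilers in period 7; Chem in period 1.

period 7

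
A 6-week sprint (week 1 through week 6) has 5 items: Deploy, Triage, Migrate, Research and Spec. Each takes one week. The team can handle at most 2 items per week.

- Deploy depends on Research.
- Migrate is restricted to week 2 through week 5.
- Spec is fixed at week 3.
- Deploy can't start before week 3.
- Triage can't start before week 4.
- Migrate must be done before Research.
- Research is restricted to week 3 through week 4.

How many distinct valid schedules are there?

Splitting on Deploy: it can be week 4 (3), week 5 (9), week 6 (9). Listing each branch's schedules as (Triage, Migrate, Research, Spec) by week number:
Deploy=week 4: (4,2,3,3) (5,2,3,3) (6,2,3,3) — 3.
Deploy=week 5: (4,2,3,3) (4,2,4,3) (4,3,4,3) (5,2,3,3) (5,2,4,3) (5,3,4,3) (6,2,3,3) (6,2,4,3) (6,3,4,3) — 9.
Deploy=week 6: (4,2,3,3) (4,2,4,3) (4,3,4,3) (5,2,3,3) (5,2,4,3) (5,3,4,3) (6,2,3,3) (6,2,4,3) (6,3,4,3) — 9.
Summing: 3 + 9 + 9 = 21.

21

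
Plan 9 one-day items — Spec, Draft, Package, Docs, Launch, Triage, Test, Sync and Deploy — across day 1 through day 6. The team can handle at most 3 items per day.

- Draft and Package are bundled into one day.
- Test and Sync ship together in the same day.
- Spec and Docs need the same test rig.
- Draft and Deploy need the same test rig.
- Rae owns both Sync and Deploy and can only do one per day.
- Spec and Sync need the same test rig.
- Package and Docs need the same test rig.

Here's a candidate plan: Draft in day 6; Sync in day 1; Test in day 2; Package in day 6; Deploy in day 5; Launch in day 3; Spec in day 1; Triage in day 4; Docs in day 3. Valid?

No — it violates: Spec and Sync need the same test rig

The team can handle at most 3 items per day — holds.
Spec and Sync need the same test rig — violated.
Spec and Docs need the same test rig — holds.
Draft and Deploy need the same test rig — holds.
Rae owns both Sync and Deploy and can only do one per day — holds.
Test and Sync ship together in the same day — violated.
Draft and Package are bundled into one day — holds.
Package and Docs need the same test rig — holds.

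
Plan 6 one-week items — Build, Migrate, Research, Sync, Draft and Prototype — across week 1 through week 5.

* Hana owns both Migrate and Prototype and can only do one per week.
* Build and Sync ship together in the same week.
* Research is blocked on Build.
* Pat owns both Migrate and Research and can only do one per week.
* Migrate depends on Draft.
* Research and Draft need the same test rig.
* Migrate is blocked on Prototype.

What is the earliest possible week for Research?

week 2

Precedence pushes Research to at least week 2.
Research at week 2 is achievable: Sync=week 1, Draft=week 1, Prototype=week 1, Research=week 2, Build=week 1, Migrate=week 3.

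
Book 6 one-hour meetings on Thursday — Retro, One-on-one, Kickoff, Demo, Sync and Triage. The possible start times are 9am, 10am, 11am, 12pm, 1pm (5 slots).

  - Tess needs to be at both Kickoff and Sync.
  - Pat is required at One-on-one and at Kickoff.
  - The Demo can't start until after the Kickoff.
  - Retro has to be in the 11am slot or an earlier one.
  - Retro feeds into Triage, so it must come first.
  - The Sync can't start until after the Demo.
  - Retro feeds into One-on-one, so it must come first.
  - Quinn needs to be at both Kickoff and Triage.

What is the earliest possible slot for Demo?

Precedence pushes Demo to at least 10am; downstream work caps Demo at 12pm.
Demo at 10am is achievable: Triage -> 10am; One-on-one -> 10am; Retro -> 9am; Kickoff -> 9am; Sync -> 11am; Demo -> 10am.

10am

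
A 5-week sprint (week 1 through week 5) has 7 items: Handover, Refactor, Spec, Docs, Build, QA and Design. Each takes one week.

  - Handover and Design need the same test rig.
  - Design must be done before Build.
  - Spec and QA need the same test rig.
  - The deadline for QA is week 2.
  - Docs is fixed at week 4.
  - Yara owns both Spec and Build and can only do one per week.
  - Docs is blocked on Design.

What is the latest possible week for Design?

Downstream work caps Design at week 3.
Design at week 3 is achievable: Docs=week 4; Refactor=week 1; Design=week 3; Handover=week 1; QA=week 1; Spec=week 2; Build=week 4.

week 3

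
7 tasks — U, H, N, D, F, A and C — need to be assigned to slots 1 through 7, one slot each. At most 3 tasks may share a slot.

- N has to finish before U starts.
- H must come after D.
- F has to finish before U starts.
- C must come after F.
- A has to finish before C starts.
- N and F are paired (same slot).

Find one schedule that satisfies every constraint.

F=1; D=2; N=1; U=2; C=2; H=3; A=1

Checking: D(2) before H(3); F(1) before C(2); A(1) before C(2); N(1) before U(2); F(1) before U(2); N = F = 1; max 3 per slot (cap 3).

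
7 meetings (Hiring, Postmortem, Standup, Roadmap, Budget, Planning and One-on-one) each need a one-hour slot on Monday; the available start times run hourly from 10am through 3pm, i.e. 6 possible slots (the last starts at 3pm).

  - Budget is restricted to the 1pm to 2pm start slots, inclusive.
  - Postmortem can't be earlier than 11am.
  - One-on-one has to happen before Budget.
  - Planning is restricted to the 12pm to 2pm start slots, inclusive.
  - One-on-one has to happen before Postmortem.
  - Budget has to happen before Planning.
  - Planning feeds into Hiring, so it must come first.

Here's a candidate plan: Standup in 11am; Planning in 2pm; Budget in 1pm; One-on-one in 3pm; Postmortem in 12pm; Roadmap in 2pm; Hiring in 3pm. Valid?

Planning is restricted to the 12pm to 2pm start slots, inclusive — holds.
Postmortem can't be earlier than 11am — holds.
One-on-one has to happen before Postmortem — violated.
Budget has to happen before Planning — holds.
Budget is restricted to the 1pm to 2pm start slots, inclusive — holds.
Planning feeds into Hiring, so it must come first — holds.
One-on-one has to happen before Budget — violated.

Invalid. One-on-one has to happen before Postmortem.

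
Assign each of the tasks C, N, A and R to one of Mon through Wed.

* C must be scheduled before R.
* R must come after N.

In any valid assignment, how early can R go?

Tue

Precedence pushes R to at least Tue.
R at Tue is achievable: C in Mon, R in Tue, A in Mon, N in Mon.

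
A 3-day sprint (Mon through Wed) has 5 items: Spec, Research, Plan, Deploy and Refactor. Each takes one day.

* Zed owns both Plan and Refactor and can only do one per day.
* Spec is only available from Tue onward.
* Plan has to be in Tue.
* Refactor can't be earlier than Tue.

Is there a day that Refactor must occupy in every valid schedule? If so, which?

Wed

Refactor's window is Tue–Wed.
Plan is fixed at Tue, and Refactor can't share a day with Plan.
So Refactor must be Wed.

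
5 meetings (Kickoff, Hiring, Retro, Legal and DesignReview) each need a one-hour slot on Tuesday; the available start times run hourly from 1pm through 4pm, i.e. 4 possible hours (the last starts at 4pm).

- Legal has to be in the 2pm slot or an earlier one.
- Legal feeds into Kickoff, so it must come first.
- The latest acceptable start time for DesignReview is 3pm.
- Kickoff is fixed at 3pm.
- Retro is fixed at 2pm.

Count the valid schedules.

24

Splitting on Hiring: it can be 1pm (6), 2pm (6), 3pm (6), 4pm (6). Listing each branch's schedules as (Kickoff, Retro, Legal, DesignReview):
Hiring=1pm: (3pm,2pm,1pm,1pm) (3pm,2pm,1pm,2pm) (3pm,2pm,1pm,3pm) (3pm,2pm,2pm,1pm) (3pm,2pm,2pm,2pm) (3pm,2pm,2pm,3pm) — 6.
Hiring=2pm: (3pm,2pm,1pm,1pm) (3pm,2pm,1pm,2pm) (3pm,2pm,1pm,3pm) (3pm,2pm,2pm,1pm) (3pm,2pm,2pm,2pm) (3pm,2pm,2pm,3pm) — 6.
Hiring=3pm: (3pm,2pm,1pm,1pm) (3pm,2pm,1pm,2pm) (3pm,2pm,1pm,3pm) (3pm,2pm,2pm,1pm) (3pm,2pm,2pm,2pm) (3pm,2pm,2pm,3pm) — 6.
Hiring=4pm: (3pm,2pm,1pm,1pm) (3pm,2pm,1pm,2pm) (3pm,2pm,1pm,3pm) (3pm,2pm,2pm,1pm) (3pm,2pm,2pm,2pm) (3pm,2pm,2pm,3pm) — 6.
Summing: 6 + 6 + 6 + 6 = 24.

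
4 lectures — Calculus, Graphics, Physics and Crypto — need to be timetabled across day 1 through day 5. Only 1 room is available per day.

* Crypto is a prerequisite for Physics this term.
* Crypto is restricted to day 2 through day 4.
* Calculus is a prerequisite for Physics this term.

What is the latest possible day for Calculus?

Downstream work caps Calculus at day 4.
Calculus at day 4 is achievable: Graphics -> day 1, Calculus -> day 4, Physics -> day 5, Crypto -> day 2.

day 4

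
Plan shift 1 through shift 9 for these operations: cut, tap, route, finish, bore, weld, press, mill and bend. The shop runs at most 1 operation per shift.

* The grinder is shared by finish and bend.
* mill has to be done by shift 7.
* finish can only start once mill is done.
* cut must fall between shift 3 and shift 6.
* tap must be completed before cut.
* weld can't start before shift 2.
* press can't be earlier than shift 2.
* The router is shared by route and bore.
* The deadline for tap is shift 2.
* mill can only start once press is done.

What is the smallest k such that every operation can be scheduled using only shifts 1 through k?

9

The precedence chain requires at least 3 distinct shifts.
With at most 1 per shift and 9 operations, at least 9 shifts are needed.
Propagating the time windows through the other constraints, finish can't land before shift 4, so the schedule must run through at least shift 4.
9 works (last occupied shift: shift 9): for example cut in shift 3; mill in shift 4; press in shift 2; tap in shift 1; route in shift 7; bend in shift 9; bore in shift 8; finish in shift 6; weld in shift 5.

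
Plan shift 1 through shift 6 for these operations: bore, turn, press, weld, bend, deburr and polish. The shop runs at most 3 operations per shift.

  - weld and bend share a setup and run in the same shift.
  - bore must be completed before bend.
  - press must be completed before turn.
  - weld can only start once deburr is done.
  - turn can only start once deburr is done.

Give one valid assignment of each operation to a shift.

polish -> shift 3, weld -> shift 2, press -> shift 1, deburr -> shift 1, turn -> shift 2, bore -> shift 1, bend -> shift 2

Checking: bore(shift 1) before bend(shift 2); deburr(shift 1) before weld(shift 2); deburr(shift 1) before turn(shift 2); press(shift 1) before turn(shift 2); weld = bend = shift 2; max 3 per shift (cap 3).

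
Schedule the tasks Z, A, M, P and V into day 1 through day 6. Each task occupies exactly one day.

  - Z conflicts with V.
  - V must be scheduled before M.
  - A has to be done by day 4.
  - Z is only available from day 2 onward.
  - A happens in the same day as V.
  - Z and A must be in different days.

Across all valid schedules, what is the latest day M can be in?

Precedence pushes M to at least day 2.
M at day 6 is achievable: M=day 6, Z=day 2, P=day 1, V=day 1, A=day 1.

day 6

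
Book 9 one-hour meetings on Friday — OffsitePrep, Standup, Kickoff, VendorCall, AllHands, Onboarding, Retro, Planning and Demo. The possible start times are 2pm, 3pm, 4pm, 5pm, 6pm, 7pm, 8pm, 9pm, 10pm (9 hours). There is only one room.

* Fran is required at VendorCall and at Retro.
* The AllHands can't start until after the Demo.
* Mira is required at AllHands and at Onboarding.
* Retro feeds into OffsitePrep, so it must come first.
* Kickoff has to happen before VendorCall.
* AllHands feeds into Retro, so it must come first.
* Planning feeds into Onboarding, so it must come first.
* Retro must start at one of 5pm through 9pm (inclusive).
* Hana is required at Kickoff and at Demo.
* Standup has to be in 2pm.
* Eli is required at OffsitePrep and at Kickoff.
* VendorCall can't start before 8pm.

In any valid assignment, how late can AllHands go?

7pm

Precedence pushes AllHands to at least 3pm; downstream work caps AllHands at 8pm.
AllHands at 7pm is achievable: Standup in 2pm, Demo in 6pm, Onboarding in 5pm, Planning in 4pm, AllHands in 7pm, VendorCall in 8pm, Retro in 9pm, Kickoff in 3pm, OffsitePrep in 10pm.
Nothing later works — the conflict and capacity constraints rule out every hour after 7pm.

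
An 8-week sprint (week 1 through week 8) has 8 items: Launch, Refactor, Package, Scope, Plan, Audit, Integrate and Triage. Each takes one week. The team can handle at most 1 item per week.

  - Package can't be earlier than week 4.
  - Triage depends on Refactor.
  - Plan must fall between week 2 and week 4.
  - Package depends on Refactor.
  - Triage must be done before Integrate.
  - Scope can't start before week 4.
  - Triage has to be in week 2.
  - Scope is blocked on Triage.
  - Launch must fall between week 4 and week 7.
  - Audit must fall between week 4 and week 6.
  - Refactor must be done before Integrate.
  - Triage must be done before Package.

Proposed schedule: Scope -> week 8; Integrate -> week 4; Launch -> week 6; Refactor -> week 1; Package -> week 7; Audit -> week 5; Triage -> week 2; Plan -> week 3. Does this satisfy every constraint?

Valid

Plan must fall between week 2 and week 4 — holds.
Triage must be done before Package — holds.
Package can't be earlier than week 4 — holds.
Triage depends on Refactor — holds.
Triage must be done before Integrate — holds.
Scope can't start before week 4 — holds.
Audit must fall between week 4 and week 6 — holds.
Launch must fall between week 4 and week 7 — holds.
Refactor must be done before Integrate — holds.
Triage has to be in week 2 — holds.
Scope is blocked on Triage — holds.
The team can handle at most 1 item per week — holds.
Package depends on Refactor — holds.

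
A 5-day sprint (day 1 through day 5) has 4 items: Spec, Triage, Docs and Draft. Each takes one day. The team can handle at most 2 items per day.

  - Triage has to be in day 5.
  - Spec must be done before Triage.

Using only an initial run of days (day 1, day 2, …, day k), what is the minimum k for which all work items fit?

The precedence chain requires at least 2 distinct days.
With at most 2 per day and 4 work items, at least 2 days are needed.
Triage can't be placed before day 5, so the schedule must run through at least day 5.
5 works (last occupied day: day 5): for example Triage -> day 5; Draft -> day 2; Docs -> day 1; Spec -> day 1.

5 days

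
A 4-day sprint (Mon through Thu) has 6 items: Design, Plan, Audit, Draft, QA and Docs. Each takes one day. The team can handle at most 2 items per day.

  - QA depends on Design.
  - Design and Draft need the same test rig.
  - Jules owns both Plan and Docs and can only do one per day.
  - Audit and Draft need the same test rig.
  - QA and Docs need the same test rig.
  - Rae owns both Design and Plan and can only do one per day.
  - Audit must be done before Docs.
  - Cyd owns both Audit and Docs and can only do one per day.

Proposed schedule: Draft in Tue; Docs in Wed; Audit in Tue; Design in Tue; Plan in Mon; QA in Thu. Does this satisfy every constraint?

Cyd owns both Audit and Docs and can only do one per day — holds.
Audit must be done before Docs — holds.
QA depends on Design — holds.
Rae owns both Design and Plan and can only do one per day — holds.
Design and Draft need the same test rig — violated.
QA and Docs need the same test rig — holds.
The team can handle at most 2 items per day — violated.
Jules owns both Plan and Docs and can only do one per day — holds.
Audit and Draft need the same test rig — violated.

No — it violates: Design and Draft need the same test rig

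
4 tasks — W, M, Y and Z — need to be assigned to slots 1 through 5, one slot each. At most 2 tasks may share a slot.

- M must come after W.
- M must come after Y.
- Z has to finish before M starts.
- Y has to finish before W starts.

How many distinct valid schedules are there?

Splitting on W: it can be 2 (9), 3 (14), 4 (12). Listing each branch's schedules as (M, Y, Z):
W=2: (3,1,1) (3,1,2) (4,1,1) (4,1,2) (4,1,3) (5,1,1) (5,1,2) (5,1,3) (5,1,4) — 9.
W=3: (4,1,1) (4,1,2) (4,1,3) (4,2,1) (4,2,2) (4,2,3) (5,1,1) (5,1,2) (5,1,3) (5,1,4) (5,2,1) (5,2,2) (5,2,3) (5,2,4) — 14.
W=4: (5,1,1) (5,1,2) (5,1,3) (5,1,4) (5,2,1) (5,2,2) (5,2,3) (5,2,4) (5,3,1) (5,3,2) (5,3,3) (5,3,4) — 12.
Summing: 9 + 14 + 12 = 35.

35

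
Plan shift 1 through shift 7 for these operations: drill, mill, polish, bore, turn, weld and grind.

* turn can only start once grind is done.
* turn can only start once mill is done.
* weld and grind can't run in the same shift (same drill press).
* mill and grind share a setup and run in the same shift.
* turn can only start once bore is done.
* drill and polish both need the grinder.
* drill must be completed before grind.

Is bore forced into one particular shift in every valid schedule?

No

bore can be shift 1 (e.g. polish=shift 2, grind=shift 2, bore=shift 1, mill=shift 2, weld=shift 1, drill=shift 1, turn=shift 3) or shift 2 (e.g. drill in shift 1; bore in shift 2; turn in shift 3; mill in shift 2; weld in shift 1; polish in shift 2; grind in shift 2).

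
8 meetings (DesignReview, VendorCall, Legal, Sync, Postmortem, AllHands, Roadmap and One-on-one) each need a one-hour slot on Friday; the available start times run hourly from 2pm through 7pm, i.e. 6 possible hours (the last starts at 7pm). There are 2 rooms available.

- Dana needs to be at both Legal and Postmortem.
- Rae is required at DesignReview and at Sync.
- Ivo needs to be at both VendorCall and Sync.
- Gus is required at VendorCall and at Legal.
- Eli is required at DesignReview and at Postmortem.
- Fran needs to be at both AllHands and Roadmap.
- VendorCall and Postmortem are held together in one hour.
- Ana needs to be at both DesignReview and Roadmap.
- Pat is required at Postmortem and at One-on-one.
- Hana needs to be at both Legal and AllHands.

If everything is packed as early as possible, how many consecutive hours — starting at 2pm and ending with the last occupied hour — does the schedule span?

4 hours

With at most 2 per hour and 8 meetings, at least 4 hours are needed.
4 works (last occupied hour: 5pm): for example Postmortem=3pm; Roadmap=5pm; AllHands=4pm; DesignReview=2pm; One-on-one=5pm; Legal=2pm; Sync=4pm; VendorCall=3pm.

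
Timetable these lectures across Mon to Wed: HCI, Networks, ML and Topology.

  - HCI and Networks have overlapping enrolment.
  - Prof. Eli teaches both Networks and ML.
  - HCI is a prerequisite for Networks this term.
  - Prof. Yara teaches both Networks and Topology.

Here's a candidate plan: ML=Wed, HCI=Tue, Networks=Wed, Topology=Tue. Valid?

HCI is a prerequisite for Networks this term — holds.
Prof. Yara teaches both Networks and Topology — holds.
Prof. Eli teaches both Networks and ML — violated.
HCI and Networks have overlapping enrolment — holds.

Invalid. Prof. Eli teaches both Networks and ML.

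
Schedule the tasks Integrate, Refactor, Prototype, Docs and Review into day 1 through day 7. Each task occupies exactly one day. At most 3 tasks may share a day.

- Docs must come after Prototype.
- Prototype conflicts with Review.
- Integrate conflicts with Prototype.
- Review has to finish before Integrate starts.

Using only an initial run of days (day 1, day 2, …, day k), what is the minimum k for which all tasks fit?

The precedence chain requires at least 2 distinct days.
With at most 3 per day and 5 tasks, at least 2 days are needed.
Could 2 days be enough, i.e. nothing placed later than day 2? No: Docs must come after Prototype (at day 1 or later) → {day 2}; Prototype must come before Docs (at day 2 or earlier) → {day 1}; Integrate must come after Review (at day 1 or later) → {day 2}; Review must come before Integrate (at day 2 or earlier) → {day 1}; Review can't share with Prototype (day 1) → nothing is left.
So 2 days is not enough.
3 works (last occupied day: day 3): for example Refactor=day 1; Prototype=day 1; Integrate=day 3; Docs=day 2; Review=day 2.

3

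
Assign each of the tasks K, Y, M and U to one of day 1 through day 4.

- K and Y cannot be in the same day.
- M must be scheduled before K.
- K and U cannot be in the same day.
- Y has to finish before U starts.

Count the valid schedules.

18

Splitting on K: it can be day 2 (3), day 3 (6), day 4 (9). Listing each branch's schedules as (Y, M, U) by day number:
K=day 2: (1,1,3) (1,1,4) (3,1,4) — 3.
K=day 3: (1,1,2) (1,1,4) (1,2,2) (1,2,4) (2,1,4) (2,2,4) — 6.
K=day 4: (1,1,2) (1,1,3) (1,2,2) (1,2,3) (1,3,2) (1,3,3) (2,1,3) (2,2,3) (2,3,3) — 9.
Summing: 3 + 6 + 9 = 18.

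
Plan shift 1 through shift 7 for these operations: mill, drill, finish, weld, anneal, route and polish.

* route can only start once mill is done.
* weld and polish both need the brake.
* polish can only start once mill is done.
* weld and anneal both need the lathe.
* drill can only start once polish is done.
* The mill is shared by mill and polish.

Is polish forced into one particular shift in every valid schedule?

polish can be shift 2 (e.g. route in shift 2, drill in shift 3, polish in shift 2, mill in shift 1, anneal in shift 2, weld in shift 1, finish in shift 1) or shift 3 (e.g. polish in shift 3; mill in shift 1; finish in shift 1; weld in shift 1; anneal in shift 2; drill in shift 4; route in shift 2).

No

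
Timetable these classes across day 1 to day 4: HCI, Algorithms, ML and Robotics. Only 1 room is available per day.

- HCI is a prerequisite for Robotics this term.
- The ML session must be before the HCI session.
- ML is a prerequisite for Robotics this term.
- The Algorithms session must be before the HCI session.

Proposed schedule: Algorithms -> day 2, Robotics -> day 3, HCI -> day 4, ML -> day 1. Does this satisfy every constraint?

No. HCI is a prerequisite for Robotics this term is not satisfied.

The ML session must be before the HCI session — holds.
The Algorithms session must be before the HCI session — holds.
HCI is a prerequisite for Robotics this term — violated.
Only 1 room is available per day — holds.
ML is a prerequisite for Robotics this term — holds.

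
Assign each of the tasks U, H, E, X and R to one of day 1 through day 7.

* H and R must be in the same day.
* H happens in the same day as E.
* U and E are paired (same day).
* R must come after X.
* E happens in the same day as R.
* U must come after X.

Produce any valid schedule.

U in day 2, R in day 2, X in day 1, E in day 2, H in day 2

Checking: X(day 1) before R(day 2); X(day 1) before U(day 2); H = E = day 2; E = R = day 2; H = R = day 2; U = E = day 2.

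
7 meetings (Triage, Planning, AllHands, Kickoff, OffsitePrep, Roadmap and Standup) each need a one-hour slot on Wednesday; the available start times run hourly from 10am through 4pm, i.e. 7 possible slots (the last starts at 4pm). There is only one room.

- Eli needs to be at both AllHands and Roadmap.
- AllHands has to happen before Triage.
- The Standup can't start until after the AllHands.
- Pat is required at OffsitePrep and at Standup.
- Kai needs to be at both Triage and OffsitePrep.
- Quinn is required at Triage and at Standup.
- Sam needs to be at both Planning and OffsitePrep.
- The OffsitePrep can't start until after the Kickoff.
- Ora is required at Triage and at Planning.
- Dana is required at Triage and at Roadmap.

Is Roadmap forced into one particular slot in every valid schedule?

No

Roadmap can be 10am (e.g. Kickoff=1pm, Triage=12pm, AllHands=11am, OffsitePrep=2pm, Standup=3pm, Roadmap=10am, Planning=4pm) or 11am (e.g. AllHands -> 10am, Kickoff -> 1pm, Planning -> 4pm, Standup -> 3pm, OffsitePrep -> 2pm, Triage -> 12pm, Roadmap -> 11am).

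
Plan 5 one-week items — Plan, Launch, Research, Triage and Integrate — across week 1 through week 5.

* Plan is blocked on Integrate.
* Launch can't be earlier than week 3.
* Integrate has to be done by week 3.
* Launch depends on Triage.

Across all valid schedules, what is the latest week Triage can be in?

week 4

Downstream work caps Triage at week 4.
Triage at week 4 is achievable: Launch=week 5; Research=week 1; Plan=week 2; Integrate=week 1; Triage=week 4.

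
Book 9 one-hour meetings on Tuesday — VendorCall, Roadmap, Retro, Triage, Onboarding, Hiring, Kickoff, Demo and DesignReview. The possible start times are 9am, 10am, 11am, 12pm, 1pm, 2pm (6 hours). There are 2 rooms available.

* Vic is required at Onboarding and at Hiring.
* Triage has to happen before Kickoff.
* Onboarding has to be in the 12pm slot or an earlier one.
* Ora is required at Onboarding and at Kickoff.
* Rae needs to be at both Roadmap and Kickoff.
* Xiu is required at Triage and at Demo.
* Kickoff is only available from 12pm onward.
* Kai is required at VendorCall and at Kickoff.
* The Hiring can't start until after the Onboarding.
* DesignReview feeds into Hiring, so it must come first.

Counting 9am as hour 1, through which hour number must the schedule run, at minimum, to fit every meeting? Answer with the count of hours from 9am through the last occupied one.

The precedence chain requires at least 2 distinct hours.
With at most 2 per hour and 9 meetings, at least 5 hours are needed.
Kickoff can't be placed before 12pm — that is hour 4 counting from 9am — so the schedule must run through at least 4 hours.
5 works (last occupied hour: 1pm): for example Retro -> 12pm; Kickoff -> 12pm; Triage -> 10am; Onboarding -> 9am; Demo -> 1pm; Roadmap -> 11am; VendorCall -> 11am; Hiring -> 10am; DesignReview -> 9am.

5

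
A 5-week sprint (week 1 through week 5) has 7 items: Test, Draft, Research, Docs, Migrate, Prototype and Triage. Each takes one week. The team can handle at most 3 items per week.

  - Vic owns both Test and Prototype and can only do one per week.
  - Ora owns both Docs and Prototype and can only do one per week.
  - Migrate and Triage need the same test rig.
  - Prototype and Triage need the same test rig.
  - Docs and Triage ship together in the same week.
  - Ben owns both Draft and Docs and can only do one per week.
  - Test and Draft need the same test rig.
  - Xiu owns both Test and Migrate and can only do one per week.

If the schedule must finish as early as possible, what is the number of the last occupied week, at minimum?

With at most 3 per week and 7 tasks, at least 3 weeks are needed.
3 works (last occupied week: week 3): for example Prototype=week 2; Migrate=week 2; Research=week 1; Test=week 1; Docs=week 3; Triage=week 3; Draft=week 2.

3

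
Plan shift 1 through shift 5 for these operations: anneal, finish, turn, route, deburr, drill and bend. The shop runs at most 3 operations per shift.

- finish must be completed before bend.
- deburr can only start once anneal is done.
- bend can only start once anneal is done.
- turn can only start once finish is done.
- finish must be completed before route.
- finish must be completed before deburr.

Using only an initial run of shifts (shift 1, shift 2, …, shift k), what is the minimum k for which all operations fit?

The precedence chain requires at least 2 distinct shifts.
With at most 3 per shift and 7 operations, at least 3 shifts are needed.
3 works (last occupied shift: shift 3): for example deburr in shift 2; bend in shift 2; turn in shift 2; route in shift 3; drill in shift 1; finish in shift 1; anneal in shift 1.

3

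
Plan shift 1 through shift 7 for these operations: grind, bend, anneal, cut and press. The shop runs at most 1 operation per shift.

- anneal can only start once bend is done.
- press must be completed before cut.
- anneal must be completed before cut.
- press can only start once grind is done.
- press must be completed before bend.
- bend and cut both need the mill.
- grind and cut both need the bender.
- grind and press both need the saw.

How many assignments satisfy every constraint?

Splitting on grind: it can be shift 1 (15), shift 2 (5), shift 3 (1). Listing each branch's schedules as (bend, anneal, cut, press) by shift number:
grind=shift 1: (3,4,5,2) (3,4,6,2) (3,4,7,2) (3,5,6,2) (3,5,7,2) (3,6,7,2) (4,5,6,2) (4,5,6,3) (4,5,7,2) (4,5,7,3) (4,6,7,2) (4,6,7,3) (5,6,7,2) (5,6,7,3) (5,6,7,4) — 15.
grind=shift 2: (4,5,6,3) (4,5,7,3) (4,6,7,3) (5,6,7,3) (5,6,7,4) — 5.
grind=shift 3: (5,6,7,4) — 1.
Summing: 15 + 5 + 1 = 21.

21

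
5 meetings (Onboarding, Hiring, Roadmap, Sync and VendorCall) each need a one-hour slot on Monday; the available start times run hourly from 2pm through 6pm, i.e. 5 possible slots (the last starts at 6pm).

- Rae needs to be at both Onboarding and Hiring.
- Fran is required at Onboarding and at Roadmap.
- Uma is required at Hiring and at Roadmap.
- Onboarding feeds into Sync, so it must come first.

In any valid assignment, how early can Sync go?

Precedence pushes Sync to at least 3pm.
Sync at 3pm is achievable: Hiring in 3pm; Sync in 3pm; Roadmap in 4pm; VendorCall in 2pm; Onboarding in 2pm.

3pm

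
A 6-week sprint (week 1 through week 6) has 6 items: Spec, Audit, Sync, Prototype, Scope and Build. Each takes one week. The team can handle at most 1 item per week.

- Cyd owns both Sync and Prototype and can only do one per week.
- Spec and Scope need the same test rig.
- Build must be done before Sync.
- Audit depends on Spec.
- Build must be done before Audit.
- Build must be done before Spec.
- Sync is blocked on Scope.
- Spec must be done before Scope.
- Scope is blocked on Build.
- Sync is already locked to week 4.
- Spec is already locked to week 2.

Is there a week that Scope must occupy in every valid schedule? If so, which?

week 3

Spec is fixed at week 2 and must come before Scope, so Scope is at least week 3.
Sync is fixed at week 4 and must come after Scope, so Scope is at most week 3.
So Scope must be week 3.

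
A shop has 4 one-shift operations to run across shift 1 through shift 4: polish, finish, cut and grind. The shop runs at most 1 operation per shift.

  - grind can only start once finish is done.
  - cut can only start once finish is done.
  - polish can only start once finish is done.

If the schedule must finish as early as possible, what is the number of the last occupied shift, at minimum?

shift 4

The precedence chain requires at least 2 distinct shifts.
With at most 1 per shift and 4 operations, at least 4 shifts are needed.
4 works (last occupied shift: shift 4): for example finish -> shift 1; cut -> shift 3; polish -> shift 2; grind -> shift 4.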